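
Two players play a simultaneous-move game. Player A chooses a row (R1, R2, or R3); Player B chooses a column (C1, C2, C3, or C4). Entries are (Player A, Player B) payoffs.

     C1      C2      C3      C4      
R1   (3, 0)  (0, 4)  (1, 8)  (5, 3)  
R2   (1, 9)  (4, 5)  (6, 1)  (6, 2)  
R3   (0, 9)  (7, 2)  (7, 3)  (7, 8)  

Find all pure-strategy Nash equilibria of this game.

None

Check mutual best responses: a cell is a NE iff neither player can gain by unilaterally deviating.
Player A's best responses — vs C1: R1 (payoff 3); vs C2: R3 (payoff 7); vs C3: R3 (payoff 7); vs C4: R3 (payoff 7).
Player B's best responses — vs R1: C3 (payoff 8); vs R2: C1 (payoff 9); vs R3: C1 (payoff 9).
No cell has both players best-responding. For instance, Player A's best reply to C1 is R1, but against R1 Player B prefers C3 over C1.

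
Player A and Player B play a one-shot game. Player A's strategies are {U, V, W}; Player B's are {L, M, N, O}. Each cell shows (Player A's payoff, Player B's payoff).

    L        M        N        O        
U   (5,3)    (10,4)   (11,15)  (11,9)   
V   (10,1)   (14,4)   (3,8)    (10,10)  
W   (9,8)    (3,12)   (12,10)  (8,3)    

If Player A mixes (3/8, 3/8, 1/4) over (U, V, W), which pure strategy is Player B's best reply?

N

Player B's best reply maximizes expected payoff against the mix.
L: (3/8)·3 + (3/8)·1 + (1/4)·8 = 7/2
M: (3/8)·4 + (3/8)·4 + (1/4)·12 = 6
N: (3/8)·15 + (3/8)·8 + (1/4)·10 = 89/8
O: (3/8)·9 + (3/8)·10 + (1/4)·3 = 63/8
Highest expected payoff is 89/8, from N.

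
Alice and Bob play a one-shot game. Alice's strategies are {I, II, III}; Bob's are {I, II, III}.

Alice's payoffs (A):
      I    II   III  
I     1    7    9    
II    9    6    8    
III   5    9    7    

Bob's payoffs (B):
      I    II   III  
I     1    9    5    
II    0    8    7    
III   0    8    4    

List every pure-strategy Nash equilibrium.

(III, II)

A profile is a Nash equilibrium when each player is best-responding to the other.
Alice's best responses — vs I: II (payoff 9); vs II: III (payoff 9); vs III: I (payoff 9).
Bob's best responses — vs I: II (payoff 9); vs II: II (payoff 8); vs III: II (payoff 8).
The only mutual best response is (III, II); neither player gains by switching there.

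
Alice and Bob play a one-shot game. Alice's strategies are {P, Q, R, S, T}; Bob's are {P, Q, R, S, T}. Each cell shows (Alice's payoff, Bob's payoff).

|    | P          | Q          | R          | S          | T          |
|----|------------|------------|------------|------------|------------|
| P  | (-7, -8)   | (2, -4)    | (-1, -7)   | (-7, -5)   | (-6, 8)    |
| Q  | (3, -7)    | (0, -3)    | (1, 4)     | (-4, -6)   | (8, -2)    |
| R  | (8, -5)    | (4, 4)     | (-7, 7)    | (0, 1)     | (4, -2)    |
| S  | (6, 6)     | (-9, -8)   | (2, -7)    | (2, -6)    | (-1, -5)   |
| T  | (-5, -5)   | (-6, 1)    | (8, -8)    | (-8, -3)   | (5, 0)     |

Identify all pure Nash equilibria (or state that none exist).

None

Find each player's best response to every opponent strategy; NE are the intersections.
Alice's best responses — vs P: R (payoff 8); vs Q: R (payoff 4); vs R: T (payoff 8); vs S: S (payoff 2); vs T: Q (payoff 8).
Bob's best responses — vs P: T (payoff 8); vs Q: R (payoff 4); vs R: R (payoff 7); vs S: P (payoff 6); vs T: Q (payoff 1).
No cell has both players best-responding. For instance, Alice's best reply to P is R, but against R Bob prefers R over P.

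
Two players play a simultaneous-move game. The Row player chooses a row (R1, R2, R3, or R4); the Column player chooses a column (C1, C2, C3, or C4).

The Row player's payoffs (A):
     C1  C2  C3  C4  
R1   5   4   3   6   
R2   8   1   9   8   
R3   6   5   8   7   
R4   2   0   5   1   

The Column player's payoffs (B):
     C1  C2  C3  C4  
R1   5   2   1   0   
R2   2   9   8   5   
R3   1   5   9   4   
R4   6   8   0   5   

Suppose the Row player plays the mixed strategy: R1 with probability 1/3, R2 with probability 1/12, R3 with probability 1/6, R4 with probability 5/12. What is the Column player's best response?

C2

Compute the Column player's expected payoff from each pure strategy against the given mix.
C1: (1/3)·5 + (1/12)·2 + (1/6)·1 + (5/12)·6 = 9/2
C2: (1/3)·2 + (1/12)·9 + (1/6)·5 + (5/12)·8 = 67/12
C3: (1/3)·1 + (1/12)·8 + (1/6)·9 + (5/12)·0 = 5/2
C4: (1/3)·0 + (1/12)·5 + (1/6)·4 + (5/12)·5 = 19/6
Highest expected payoff is 67/12, from C2.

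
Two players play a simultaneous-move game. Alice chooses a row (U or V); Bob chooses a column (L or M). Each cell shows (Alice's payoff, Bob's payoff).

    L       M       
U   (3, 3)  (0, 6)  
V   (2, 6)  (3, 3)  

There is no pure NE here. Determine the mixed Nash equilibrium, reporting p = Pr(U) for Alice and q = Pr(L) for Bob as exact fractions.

p = 1/2, q = 3/4

In a mixed NE each player is indifferent between their pure strategies, so the opponent's mix sets the indifference.
Bob indifferent between L and M: p·3 + (1−p)·6 = p·6 + (1−p)·3 ⟹ 6 + (-3)p = 3 + 3p ⟹ p = 1/2.
Alice indifferent between U and V: q·3 + (1−q)·0 = q·2 + (1−q)·3 ⟹ 0 + 3q = 3 + (-1)q ⟹ q = 3/4.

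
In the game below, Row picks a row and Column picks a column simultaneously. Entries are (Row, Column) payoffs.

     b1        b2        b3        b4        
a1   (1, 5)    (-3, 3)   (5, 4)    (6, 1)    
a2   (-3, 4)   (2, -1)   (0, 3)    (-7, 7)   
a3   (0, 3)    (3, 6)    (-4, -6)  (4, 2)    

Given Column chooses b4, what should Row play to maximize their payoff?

a1

With Column fixed at b4, Row's payoffs are: a1 → 6, a2 → -7, a3 → 4.
The maximum is 6, achieved by a1.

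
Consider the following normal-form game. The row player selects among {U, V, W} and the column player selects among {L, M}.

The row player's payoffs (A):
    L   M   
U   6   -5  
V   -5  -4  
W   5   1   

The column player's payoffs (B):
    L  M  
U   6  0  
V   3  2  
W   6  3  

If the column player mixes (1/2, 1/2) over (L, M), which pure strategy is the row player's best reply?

The row player's best reply maximizes expected payoff against the mix.
U: (1/2)·6 + (1/2)·(-5) = 1/2
V: (1/2)·(-5) + (1/2)·(-4) = -9/2
W: (1/2)·5 + (1/2)·1 = 3
Highest expected payoff is 3, from W.

W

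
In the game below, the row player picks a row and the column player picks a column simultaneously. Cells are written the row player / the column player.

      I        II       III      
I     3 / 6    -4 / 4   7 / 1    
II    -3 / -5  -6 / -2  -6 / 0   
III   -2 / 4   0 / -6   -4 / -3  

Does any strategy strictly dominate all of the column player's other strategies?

No strictly dominant strategy

A strategy is strictly dominant if it gives the column player a strictly higher payoff than every other strategy, against every choice by the opponent.
I is not dominant: against II, II gives -2 > -5.
II is not dominant: against I, I gives 6 > 4.
III is not dominant: against I, I gives 6 > 1.
No single strategy is best against every opponent action.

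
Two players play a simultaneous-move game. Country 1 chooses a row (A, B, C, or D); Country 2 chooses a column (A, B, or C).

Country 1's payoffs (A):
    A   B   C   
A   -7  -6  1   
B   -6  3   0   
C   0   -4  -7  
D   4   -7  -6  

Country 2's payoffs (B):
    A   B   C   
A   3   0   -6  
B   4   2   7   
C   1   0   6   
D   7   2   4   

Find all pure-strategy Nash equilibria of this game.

Find each player's best response to every opponent strategy; NE are the intersections.
Country 1's best responses — vs A: D (payoff 4); vs B: B (payoff 3); vs C: A (payoff 1).
Country 2's best responses — vs A: A (payoff 3); vs B: C (payoff 7); vs C: C (payoff 6); vs D: A (payoff 7).
The only mutual best response is (D, A); neither player gains by switching there.

(D, A)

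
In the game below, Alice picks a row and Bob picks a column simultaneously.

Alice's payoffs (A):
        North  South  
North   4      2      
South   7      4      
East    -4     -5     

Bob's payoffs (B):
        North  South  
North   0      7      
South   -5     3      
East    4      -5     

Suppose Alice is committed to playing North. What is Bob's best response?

With Alice fixed at North, Bob's payoffs are: North → 0, South → 7.
The maximum is 7, achieved by South.

South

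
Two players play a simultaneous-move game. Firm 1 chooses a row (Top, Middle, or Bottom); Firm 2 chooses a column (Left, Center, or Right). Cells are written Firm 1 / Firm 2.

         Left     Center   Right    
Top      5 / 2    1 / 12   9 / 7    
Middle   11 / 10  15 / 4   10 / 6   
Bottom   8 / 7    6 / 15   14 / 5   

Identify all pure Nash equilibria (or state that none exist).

(Middle, Left)

A profile is a Nash equilibrium when each player is best-responding to the other.
Firm 1's best responses — vs Left: Middle (payoff 11); vs Center: Middle (payoff 15); vs Right: Bottom (payoff 14).
Firm 2's best responses — vs Top: Center (payoff 12); vs Middle: Left (payoff 10); vs Bottom: Center (payoff 15).
The only mutual best response is (Middle, Left); neither player gains by switching there.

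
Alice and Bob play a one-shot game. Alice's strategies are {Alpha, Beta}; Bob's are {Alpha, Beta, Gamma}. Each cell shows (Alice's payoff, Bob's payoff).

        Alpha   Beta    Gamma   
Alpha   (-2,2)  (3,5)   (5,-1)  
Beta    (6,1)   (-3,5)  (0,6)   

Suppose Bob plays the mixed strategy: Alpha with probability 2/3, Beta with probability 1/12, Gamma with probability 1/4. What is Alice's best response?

Compute Alice's expected payoff from each pure strategy against the given mix.
Alpha: (2/3)·(-2) + (1/12)·3 + (1/4)·5 = 1/6
Beta: (2/3)·6 + (1/12)·(-3) + (1/4)·0 = 15/4
Highest expected payoff is 15/4, from Beta.

Beta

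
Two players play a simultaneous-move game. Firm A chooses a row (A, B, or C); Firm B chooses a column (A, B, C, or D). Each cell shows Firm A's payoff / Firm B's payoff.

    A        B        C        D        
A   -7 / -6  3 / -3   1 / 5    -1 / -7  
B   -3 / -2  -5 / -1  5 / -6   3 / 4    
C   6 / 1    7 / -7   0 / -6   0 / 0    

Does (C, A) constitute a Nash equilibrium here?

Yes

Holding Firm B at A: Firm A gets 6 from C, versus -7 from A, -3 from B. No profitable deviation for Firm A.
Holding Firm A at C: Firm B gets 1 from A, versus -7 from B, -6 from C, 0 from D. No profitable deviation for Firm B either.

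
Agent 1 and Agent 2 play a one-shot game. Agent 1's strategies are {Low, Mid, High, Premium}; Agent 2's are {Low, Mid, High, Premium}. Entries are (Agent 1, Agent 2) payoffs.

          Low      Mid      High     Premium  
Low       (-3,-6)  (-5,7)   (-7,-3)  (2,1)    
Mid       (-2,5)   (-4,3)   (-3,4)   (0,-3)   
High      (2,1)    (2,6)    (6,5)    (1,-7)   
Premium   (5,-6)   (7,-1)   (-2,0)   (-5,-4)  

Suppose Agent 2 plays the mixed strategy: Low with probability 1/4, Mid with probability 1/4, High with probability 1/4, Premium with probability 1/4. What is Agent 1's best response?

Compute Agent 1's expected payoff from each pure strategy against the given mix.
Low: (1/4)·(-3) + (1/4)·(-5) + (1/4)·(-7) + (1/4)·2 = -13/4
Mid: (1/4)·(-2) + (1/4)·(-4) + (1/4)·(-3) + (1/4)·0 = -9/4
High: (1/4)·2 + (1/4)·2 + (1/4)·6 + (1/4)·1 = 11/4
Premium: (1/4)·5 + (1/4)·7 + (1/4)·(-2) + (1/4)·(-5) = 5/4
Highest expected payoff is 11/4, from High.

High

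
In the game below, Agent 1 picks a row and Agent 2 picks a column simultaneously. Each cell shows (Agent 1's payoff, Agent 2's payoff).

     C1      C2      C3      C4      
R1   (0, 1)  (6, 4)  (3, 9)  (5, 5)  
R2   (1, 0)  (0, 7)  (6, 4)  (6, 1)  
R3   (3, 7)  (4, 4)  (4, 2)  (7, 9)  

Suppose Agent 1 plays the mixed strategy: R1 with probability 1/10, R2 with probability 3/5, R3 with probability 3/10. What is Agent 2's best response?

C2

Agent 2's best reply maximizes expected payoff against the mix.
C1: (1/10)·1 + (3/5)·0 + (3/10)·7 = 11/5
C2: (1/10)·4 + (3/5)·7 + (3/10)·4 = 29/5
C3: (1/10)·9 + (3/5)·4 + (3/10)·2 = 39/10
C4: (1/10)·5 + (3/5)·1 + (3/10)·9 = 19/5
Highest expected payoff is 29/5, from C2.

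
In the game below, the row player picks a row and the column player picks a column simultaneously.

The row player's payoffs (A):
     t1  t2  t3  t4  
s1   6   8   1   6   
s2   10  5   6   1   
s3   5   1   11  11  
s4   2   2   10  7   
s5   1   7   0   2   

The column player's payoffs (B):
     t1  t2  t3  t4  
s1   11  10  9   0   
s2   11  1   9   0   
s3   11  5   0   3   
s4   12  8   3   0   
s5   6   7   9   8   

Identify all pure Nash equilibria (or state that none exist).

(s2, t1)

Check mutual best responses: a cell is a NE iff neither player can gain by unilaterally deviating.
The row player's best responses — vs t1: s2 (payoff 10); vs t2: s1 (payoff 8); vs t3: s3 (payoff 11); vs t4: s3 (payoff 11).
The column player's best responses — vs s1: t1 (payoff 11); vs s2: t1 (payoff 11); vs s3: t1 (payoff 11); vs s4: t1 (payoff 12); vs s5: t3 (payoff 9).
The only mutual best response is (s2, t1); neither player gains by switching there.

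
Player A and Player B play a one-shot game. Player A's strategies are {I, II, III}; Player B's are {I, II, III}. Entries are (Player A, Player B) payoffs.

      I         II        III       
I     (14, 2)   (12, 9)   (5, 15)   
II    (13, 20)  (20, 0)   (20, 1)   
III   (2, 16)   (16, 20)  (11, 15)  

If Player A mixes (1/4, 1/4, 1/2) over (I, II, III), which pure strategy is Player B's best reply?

I

Player B's best reply maximizes expected payoff against the mix.
I: (1/4)·2 + (1/4)·20 + (1/2)·16 = 27/2
II: (1/4)·9 + (1/4)·0 + (1/2)·20 = 49/4
III: (1/4)·15 + (1/4)·1 + (1/2)·15 = 23/2
Highest expected payoff is 27/2, from I.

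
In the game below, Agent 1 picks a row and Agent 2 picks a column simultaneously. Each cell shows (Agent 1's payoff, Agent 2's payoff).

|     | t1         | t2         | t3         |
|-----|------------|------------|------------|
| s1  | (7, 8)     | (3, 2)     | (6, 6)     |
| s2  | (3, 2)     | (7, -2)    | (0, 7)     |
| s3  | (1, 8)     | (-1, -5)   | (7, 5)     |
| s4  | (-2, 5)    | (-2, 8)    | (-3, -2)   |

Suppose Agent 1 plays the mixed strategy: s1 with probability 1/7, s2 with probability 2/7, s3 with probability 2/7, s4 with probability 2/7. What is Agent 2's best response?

Compute Agent 2's expected payoff from each pure strategy against the given mix.
t1: (1/7)·8 + (2/7)·2 + (2/7)·8 + (2/7)·5 = 38/7
t2: (1/7)·2 + (2/7)·(-2) + (2/7)·(-5) + (2/7)·8 = 4/7
t3: (1/7)·6 + (2/7)·7 + (2/7)·5 + (2/7)·(-2) = 26/7
Highest expected payoff is 38/7, from t1.

t1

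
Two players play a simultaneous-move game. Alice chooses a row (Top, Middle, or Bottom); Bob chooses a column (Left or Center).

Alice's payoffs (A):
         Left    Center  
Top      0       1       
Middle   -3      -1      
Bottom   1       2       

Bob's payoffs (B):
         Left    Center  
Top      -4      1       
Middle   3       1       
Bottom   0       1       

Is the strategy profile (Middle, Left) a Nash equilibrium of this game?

No

Holding Bob at Left: Alice gets -3 from Middle but could get 1 by switching to Bottom. Alice has a profitable deviation.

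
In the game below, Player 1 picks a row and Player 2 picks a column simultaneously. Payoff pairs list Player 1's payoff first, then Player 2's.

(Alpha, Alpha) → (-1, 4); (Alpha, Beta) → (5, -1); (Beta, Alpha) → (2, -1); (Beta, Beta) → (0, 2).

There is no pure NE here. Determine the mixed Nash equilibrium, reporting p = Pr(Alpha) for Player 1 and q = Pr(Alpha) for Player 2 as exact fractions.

p = 3/8, q = 5/8

In a mixed NE each player is indifferent between their pure strategies, so the opponent's mix sets the indifference.
Player 2 indifferent between Alpha and Beta: p·4 + (1−p)·(-1) = p·(-1) + (1−p)·2 ⟹ (-1) + 5p = 2 + (-3)p ⟹ p = 3/8.
Player 1 indifferent between Alpha and Beta: q·(-1) + (1−q)·5 = q·2 + (1−q)·0 ⟹ 5 + (-6)q = 0 + 2q ⟹ q = 5/8.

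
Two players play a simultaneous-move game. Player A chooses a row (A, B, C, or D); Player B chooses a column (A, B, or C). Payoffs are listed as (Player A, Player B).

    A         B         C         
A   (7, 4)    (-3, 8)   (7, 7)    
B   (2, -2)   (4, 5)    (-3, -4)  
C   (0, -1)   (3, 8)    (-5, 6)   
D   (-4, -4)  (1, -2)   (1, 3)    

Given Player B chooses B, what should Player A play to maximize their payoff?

With Player B fixed at B, Player A's payoffs are: A → -3, B → 4, C → 3, D → 1.
The maximum is 4, achieved by B.

B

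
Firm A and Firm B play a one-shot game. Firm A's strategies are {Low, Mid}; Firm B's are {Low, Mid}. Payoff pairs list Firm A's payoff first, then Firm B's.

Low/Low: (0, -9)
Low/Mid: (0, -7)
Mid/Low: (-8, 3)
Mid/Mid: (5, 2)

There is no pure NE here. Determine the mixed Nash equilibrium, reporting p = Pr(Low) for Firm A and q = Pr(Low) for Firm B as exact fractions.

In a mixed NE each player is indifferent between their pure strategies, so the opponent's mix sets the indifference.
Firm B indifferent between Low and Mid: p·(-9) + (1−p)·3 = p·(-7) + (1−p)·2 ⟹ 3 + (-12)p = 2 + (-9)p ⟹ p = 1/3.
Firm A indifferent between Low and Mid: q·0 + (1−q)·0 = q·(-8) + (1−q)·5 ⟹ 0 + 0q = 5 + (-13)q ⟹ q = 5/13.

p = 1/3, q = 5/13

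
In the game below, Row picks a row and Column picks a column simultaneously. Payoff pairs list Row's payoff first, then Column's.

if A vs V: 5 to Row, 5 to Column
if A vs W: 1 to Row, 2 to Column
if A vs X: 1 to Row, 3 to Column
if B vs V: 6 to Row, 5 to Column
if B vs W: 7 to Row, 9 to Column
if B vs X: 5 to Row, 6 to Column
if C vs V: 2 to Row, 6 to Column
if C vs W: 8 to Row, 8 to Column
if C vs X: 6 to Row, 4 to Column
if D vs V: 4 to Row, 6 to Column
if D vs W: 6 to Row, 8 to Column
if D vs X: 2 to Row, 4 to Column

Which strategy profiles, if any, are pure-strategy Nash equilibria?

(C, W)

A profile is a Nash equilibrium when each player is best-responding to the other.
Row's best responses — vs V: B (payoff 6); vs W: C (payoff 8); vs X: C (payoff 6).
Column's best responses — vs A: V (payoff 5); vs B: W (payoff 9); vs C: W (payoff 8); vs D: W (payoff 8).
The only mutual best response is (C, W); neither player gains by switching there.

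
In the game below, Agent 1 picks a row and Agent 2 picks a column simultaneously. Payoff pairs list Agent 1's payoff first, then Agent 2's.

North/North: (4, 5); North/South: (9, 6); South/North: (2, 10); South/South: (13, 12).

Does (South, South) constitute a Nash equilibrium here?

Holding Agent 2 at South: Agent 1 gets 13 from South, versus 9 from North. No profitable deviation for Agent 1.
Holding Agent 1 at South: Agent 2 gets 12 from South, versus 10 from North. No profitable deviation for Agent 2 either.

Yes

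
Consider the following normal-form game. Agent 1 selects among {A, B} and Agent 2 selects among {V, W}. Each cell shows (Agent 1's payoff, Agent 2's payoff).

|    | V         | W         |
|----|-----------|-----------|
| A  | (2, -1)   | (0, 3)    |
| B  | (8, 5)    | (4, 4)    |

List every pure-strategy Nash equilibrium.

(B, V)

Check mutual best responses: a cell is a NE iff neither player can gain by unilaterally deviating.
Agent 1's best responses — vs V: B (payoff 8); vs W: B (payoff 4).
Agent 2's best responses — vs A: W (payoff 3); vs B: V (payoff 5).
The only mutual best response is (B, V); neither player gains by switching there.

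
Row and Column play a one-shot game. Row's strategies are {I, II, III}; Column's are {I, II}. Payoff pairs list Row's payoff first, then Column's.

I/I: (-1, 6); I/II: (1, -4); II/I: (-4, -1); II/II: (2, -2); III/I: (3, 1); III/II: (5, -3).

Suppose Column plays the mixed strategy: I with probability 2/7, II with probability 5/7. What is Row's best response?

Row's best reply maximizes expected payoff against the mix.
I: (2/7)·(-1) + (5/7)·1 = 3/7
II: (2/7)·(-4) + (5/7)·2 = 2/7
III: (2/7)·3 + (5/7)·5 = 31/7
Highest expected payoff is 31/7, from III.

III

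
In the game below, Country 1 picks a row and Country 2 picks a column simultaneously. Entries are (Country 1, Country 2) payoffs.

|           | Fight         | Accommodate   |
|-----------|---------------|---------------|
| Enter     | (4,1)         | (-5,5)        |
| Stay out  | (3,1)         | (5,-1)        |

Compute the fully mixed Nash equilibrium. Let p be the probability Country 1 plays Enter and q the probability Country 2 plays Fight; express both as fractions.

In a mixed NE each player is indifferent between their pure strategies, so the opponent's mix sets the indifference.
Country 2 indifferent between Fight and Accommodate: p·1 + (1−p)·1 = p·5 + (1−p)·(-1) ⟹ 1 + 0p = (-1) + 6p ⟹ p = 1/3.
Country 1 indifferent between Enter and Stay out: q·4 + (1−q)·(-5) = q·3 + (1−q)·5 ⟹ (-5) + 9q = 5 + (-2)q ⟹ q = 10/11.

p = 1/3, q = 10/11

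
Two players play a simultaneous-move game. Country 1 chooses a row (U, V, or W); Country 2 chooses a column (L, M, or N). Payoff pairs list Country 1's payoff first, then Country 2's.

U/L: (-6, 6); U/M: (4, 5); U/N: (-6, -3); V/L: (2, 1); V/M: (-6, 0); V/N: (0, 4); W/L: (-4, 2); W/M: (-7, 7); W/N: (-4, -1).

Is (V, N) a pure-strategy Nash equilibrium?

Holding Country 2 at N: Country 1 gets 0 from V, versus -6 from U, -4 from W. No profitable deviation for Country 1.
Holding Country 1 at V: Country 2 gets 4 from N, versus 1 from L, 0 from M. No profitable deviation for Country 2 either.

Yes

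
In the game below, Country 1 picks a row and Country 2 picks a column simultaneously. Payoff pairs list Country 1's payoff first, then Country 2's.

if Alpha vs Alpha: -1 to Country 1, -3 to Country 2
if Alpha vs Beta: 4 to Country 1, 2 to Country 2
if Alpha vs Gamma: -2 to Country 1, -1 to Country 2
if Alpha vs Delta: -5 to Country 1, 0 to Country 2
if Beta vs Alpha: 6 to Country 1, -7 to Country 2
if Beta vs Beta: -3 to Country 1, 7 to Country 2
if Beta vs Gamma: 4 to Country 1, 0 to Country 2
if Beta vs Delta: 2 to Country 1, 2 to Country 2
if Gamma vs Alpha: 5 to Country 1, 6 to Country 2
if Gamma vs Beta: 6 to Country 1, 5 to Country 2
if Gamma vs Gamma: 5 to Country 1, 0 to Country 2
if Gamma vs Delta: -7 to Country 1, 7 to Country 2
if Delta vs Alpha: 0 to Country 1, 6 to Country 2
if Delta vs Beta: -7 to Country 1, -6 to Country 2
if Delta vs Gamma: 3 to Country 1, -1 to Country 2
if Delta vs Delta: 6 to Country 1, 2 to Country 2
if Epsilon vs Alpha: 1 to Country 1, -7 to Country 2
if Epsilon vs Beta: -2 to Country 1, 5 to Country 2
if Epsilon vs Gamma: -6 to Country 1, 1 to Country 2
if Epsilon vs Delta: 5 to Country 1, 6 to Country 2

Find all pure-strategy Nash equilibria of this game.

None

Find each player's best response to every opponent strategy; NE are the intersections.
Country 1's best responses — vs Alpha: Beta (payoff 6); vs Beta: Gamma (payoff 6); vs Gamma: Gamma (payoff 5); vs Delta: Delta (payoff 6).
Country 2's best responses — vs Alpha: Beta (payoff 2); vs Beta: Beta (payoff 7); vs Gamma: Delta (payoff 7); vs Delta: Alpha (payoff 6); vs Epsilon: Delta (payoff 6).
No cell has both players best-responding. For instance, Country 1's best reply to Beta is Gamma, but against Gamma Country 2 prefers Delta over Beta.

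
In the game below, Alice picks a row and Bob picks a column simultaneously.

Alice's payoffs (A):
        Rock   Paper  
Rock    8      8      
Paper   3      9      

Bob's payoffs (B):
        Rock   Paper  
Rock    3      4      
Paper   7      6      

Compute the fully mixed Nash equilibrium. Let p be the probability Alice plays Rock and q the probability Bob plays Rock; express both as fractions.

p = 1/2, q = 1/6

Each player's mixing probability is pinned down by making the *other* player indifferent.
Bob indifferent between Rock and Paper: p·3 + (1−p)·7 = p·4 + (1−p)·6 ⟹ 7 + (-4)p = 6 + (-2)p ⟹ p = 1/2.
Alice indifferent between Rock and Paper: q·8 + (1−q)·8 = q·3 + (1−q)·9 ⟹ 8 + 0q = 9 + (-6)q ⟹ q = 1/6.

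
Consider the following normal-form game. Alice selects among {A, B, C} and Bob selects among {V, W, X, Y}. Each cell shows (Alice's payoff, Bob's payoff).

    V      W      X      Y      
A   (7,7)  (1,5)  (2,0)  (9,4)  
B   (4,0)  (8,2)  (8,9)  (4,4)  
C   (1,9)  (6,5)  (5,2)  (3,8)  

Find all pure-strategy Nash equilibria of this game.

Find each player's best response to every opponent strategy; NE are the intersections.
Alice's best responses — vs V: A (payoff 7); vs W: B (payoff 8); vs X: B (payoff 8); vs Y: A (payoff 9).
Bob's best responses — vs A: V (payoff 7); vs B: X (payoff 9); vs C: V (payoff 9).
Mutual best responses occur at (A, V) and (B, X); at each, neither player gains by switching.

(A, V) and (B, X)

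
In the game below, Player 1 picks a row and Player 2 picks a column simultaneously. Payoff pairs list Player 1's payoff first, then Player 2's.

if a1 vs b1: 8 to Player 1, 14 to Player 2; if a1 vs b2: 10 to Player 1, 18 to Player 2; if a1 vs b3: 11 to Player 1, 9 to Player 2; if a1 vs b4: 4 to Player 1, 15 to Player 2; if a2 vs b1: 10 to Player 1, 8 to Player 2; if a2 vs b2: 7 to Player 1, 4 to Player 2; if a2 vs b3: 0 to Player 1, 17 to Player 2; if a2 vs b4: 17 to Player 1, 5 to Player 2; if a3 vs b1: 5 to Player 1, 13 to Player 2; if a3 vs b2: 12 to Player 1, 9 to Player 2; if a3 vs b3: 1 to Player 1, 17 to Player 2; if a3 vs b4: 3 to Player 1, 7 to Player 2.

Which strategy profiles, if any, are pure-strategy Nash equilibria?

None

Find each player's best response to every opponent strategy; NE are the intersections.
Player 1's best responses — vs b1: a2 (payoff 10); vs b2: a3 (payoff 12); vs b3: a1 (payoff 11); vs b4: a2 (payoff 17).
Player 2's best responses — vs a1: b2 (payoff 18); vs a2: b3 (payoff 17); vs a3: b3 (payoff 17).
No cell has both players best-responding. For instance, Player 1's best reply to b1 is a2, but against a2 Player 2 prefers b3 over b1.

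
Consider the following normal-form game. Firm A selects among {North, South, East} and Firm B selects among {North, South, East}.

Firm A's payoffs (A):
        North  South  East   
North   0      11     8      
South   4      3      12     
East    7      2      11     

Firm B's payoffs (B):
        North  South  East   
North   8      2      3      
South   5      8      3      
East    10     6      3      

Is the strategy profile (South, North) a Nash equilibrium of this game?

Holding Firm B at North: Firm A gets 4 from South but could get 7 by switching to East. Firm A has a profitable deviation.

No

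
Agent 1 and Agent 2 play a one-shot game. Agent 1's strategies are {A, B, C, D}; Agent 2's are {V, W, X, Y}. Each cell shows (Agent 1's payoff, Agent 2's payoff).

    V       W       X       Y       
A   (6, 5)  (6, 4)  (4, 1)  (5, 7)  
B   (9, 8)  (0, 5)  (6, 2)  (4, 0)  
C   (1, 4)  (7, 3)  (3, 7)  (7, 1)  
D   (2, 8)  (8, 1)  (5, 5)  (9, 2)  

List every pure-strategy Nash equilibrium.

Find each player's best response to every opponent strategy; NE are the intersections.
Agent 1's best responses — vs V: B (payoff 9); vs W: D (payoff 8); vs X: B (payoff 6); vs Y: D (payoff 9).
Agent 2's best responses — vs A: Y (payoff 7); vs B: V (payoff 8); vs C: X (payoff 7); vs D: V (payoff 8).
The only mutual best response is (B, V); neither player gains by switching there.

(B, V)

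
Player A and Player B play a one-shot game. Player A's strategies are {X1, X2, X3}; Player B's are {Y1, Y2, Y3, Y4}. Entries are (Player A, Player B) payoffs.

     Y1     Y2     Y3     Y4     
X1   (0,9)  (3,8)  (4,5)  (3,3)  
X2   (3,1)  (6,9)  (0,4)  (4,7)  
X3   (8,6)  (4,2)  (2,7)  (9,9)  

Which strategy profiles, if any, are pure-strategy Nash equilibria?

(X2, Y2) and (X3, Y4)

A profile is a Nash equilibrium when each player is best-responding to the other.
Player A's best responses — vs Y1: X3 (payoff 8); vs Y2: X2 (payoff 6); vs Y3: X1 (payoff 4); vs Y4: X3 (payoff 9).
Player B's best responses — vs X1: Y1 (payoff 9); vs X2: Y2 (payoff 9); vs X3: Y4 (payoff 9).
Mutual best responses occur at (X2, Y2) and (X3, Y4); at each, neither player gains by switching.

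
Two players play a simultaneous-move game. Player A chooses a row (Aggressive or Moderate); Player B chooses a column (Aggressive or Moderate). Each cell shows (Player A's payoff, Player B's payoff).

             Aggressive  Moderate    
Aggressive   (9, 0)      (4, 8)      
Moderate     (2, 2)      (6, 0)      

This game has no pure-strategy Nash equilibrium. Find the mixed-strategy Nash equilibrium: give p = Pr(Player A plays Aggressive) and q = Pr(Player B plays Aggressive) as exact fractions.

p = 1/5, q = 2/9

Each player's mixing probability is pinned down by making the *other* player indifferent.
Player B indifferent between Aggressive and Moderate: p·0 + (1−p)·2 = p·8 + (1−p)·0 ⟹ 2 + (-2)p = 0 + 8p ⟹ p = 1/5.
Player A indifferent between Aggressive and Moderate: q·9 + (1−q)·4 = q·2 + (1−q)·6 ⟹ 4 + 5q = 6 + (-4)q ⟹ q = 2/9.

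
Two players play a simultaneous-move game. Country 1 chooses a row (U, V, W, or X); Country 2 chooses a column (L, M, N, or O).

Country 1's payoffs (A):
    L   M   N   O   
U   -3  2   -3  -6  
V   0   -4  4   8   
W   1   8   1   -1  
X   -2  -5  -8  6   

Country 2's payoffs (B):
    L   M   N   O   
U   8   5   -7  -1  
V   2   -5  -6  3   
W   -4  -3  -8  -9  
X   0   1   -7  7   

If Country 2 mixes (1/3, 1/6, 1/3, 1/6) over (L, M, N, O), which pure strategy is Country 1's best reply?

V

Country 1's best reply maximizes expected payoff against the mix.
U: (1/3)·(-3) + (1/6)·2 + (1/3)·(-3) + (1/6)·(-6) = -8/3
V: (1/3)·0 + (1/6)·(-4) + (1/3)·4 + (1/6)·8 = 2
W: (1/3)·1 + (1/6)·8 + (1/3)·1 + (1/6)·(-1) = 11/6
X: (1/3)·(-2) + (1/6)·(-5) + (1/3)·(-8) + (1/6)·6 = -19/6
Highest expected payoff is 2, from V.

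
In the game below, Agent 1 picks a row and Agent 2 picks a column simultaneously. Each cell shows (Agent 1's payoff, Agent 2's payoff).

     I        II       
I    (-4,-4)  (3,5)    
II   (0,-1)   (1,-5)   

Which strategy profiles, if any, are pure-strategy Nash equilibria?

(I, II) and (II, I)

Check mutual best responses: a cell is a NE iff neither player can gain by unilaterally deviating.
Agent 1's best responses — vs I: II (payoff 0); vs II: I (payoff 3).
Agent 2's best responses — vs I: II (payoff 5); vs II: I (payoff -1).
Mutual best responses occur at (I, II) and (II, I); at each, neither player gains by switching.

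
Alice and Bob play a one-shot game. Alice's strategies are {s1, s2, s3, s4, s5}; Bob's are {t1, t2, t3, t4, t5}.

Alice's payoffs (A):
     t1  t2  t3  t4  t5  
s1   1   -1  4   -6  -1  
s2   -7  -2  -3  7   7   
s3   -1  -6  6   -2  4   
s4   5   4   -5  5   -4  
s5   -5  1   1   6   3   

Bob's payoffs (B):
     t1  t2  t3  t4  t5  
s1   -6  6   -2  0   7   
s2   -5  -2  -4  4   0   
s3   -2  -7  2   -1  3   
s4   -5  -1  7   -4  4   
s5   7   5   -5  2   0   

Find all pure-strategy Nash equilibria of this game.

(s2, t4)

A profile is a Nash equilibrium when each player is best-responding to the other.
Alice's best responses — vs t1: s4 (payoff 5); vs t2: s4 (payoff 4); vs t3: s3 (payoff 6); vs t4: s2 (payoff 7); vs t5: s2 (payoff 7).
Bob's best responses — vs s1: t5 (payoff 7); vs s2: t4 (payoff 4); vs s3: t5 (payoff 3); vs s4: t3 (payoff 7); vs s5: t1 (payoff 7).
The only mutual best response is (s2, t4); neither player gains by switching there.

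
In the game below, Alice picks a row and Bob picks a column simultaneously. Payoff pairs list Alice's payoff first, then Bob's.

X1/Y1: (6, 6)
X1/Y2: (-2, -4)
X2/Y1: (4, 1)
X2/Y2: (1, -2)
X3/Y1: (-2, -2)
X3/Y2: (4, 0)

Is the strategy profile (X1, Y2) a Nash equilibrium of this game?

Holding Bob at Y2: Alice gets -2 from X1 but could get 4 by switching to X3. Alice has a profitable deviation.

No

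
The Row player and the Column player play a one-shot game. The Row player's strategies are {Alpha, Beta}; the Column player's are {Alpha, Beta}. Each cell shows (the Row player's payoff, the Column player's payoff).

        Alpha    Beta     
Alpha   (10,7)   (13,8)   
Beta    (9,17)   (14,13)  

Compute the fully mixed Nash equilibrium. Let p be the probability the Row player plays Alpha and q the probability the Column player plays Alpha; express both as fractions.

In a mixed NE each player is indifferent between their pure strategies, so the opponent's mix sets the indifference.
The Column player indifferent between Alpha and Beta: p·7 + (1−p)·17 = p·8 + (1−p)·13 ⟹ 17 + (-10)p = 13 + (-5)p ⟹ p = 4/5.
The Row player indifferent between Alpha and Beta: q·10 + (1−q)·13 = q·9 + (1−q)·14 ⟹ 13 + (-3)q = 14 + (-5)q ⟹ q = 1/2.

p = 4/5, q = 1/2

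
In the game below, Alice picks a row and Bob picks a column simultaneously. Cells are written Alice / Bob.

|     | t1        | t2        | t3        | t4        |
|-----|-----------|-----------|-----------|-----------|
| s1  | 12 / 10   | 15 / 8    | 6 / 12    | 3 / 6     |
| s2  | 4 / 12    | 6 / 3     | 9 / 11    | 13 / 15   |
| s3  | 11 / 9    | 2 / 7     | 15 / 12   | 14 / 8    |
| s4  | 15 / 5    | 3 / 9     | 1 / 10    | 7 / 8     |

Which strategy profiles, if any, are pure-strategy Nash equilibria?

(s3, t3)

A profile is a Nash equilibrium when each player is best-responding to the other.
Alice's best responses — vs t1: s4 (payoff 15); vs t2: s1 (payoff 15); vs t3: s3 (payoff 15); vs t4: s3 (payoff 14).
Bob's best responses — vs s1: t3 (payoff 12); vs s2: t4 (payoff 15); vs s3: t3 (payoff 12); vs s4: t3 (payoff 10).
The only mutual best response is (s3, t3); neither player gains by switching there.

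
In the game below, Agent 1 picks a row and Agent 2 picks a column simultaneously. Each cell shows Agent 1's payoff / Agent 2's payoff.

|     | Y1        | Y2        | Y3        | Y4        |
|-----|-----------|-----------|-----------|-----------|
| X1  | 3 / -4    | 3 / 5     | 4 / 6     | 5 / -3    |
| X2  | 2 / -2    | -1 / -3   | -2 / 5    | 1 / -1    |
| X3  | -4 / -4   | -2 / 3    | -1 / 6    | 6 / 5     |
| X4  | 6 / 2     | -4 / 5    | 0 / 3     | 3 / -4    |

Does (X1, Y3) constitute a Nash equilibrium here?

Yes

Holding Agent 2 at Y3: Agent 1 gets 4 from X1, versus -2 from X2, -1 from X3, 0 from X4. No profitable deviation for Agent 1.
Holding Agent 1 at X1: Agent 2 gets 6 from Y3, versus -4 from Y1, 5 from Y2, -3 from Y4. No profitable deviation for Agent 2 either.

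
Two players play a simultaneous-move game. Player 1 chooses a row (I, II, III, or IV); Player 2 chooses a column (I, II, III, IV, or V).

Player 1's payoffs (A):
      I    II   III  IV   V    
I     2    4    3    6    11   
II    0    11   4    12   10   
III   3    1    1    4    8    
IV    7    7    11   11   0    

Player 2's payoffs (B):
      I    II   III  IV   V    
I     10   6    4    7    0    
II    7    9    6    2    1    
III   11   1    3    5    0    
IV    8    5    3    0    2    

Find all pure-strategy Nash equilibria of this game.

Check mutual best responses: a cell is a NE iff neither player can gain by unilaterally deviating.
Player 1's best responses — vs I: IV (payoff 7); vs II: II (payoff 11); vs III: IV (payoff 11); vs IV: II (payoff 12); vs V: I (payoff 11).
Player 2's best responses — vs I: I (payoff 10); vs II: II (payoff 9); vs III: I (payoff 11); vs IV: I (payoff 8).
Mutual best responses occur at (II, II) and (IV, I); at each, neither player gains by switching.

(II, II) and (IV, I)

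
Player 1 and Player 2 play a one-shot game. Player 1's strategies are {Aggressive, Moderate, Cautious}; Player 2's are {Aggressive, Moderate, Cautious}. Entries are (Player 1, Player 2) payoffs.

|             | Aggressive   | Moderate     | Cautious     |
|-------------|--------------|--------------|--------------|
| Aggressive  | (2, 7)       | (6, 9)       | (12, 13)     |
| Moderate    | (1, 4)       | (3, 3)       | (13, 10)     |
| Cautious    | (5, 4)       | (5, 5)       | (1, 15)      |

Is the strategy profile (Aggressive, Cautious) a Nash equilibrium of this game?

No

Holding Player 2 at Cautious: Player 1 gets 12 from Aggressive but could get 13 by switching to Moderate. Player 1 has a profitable deviation.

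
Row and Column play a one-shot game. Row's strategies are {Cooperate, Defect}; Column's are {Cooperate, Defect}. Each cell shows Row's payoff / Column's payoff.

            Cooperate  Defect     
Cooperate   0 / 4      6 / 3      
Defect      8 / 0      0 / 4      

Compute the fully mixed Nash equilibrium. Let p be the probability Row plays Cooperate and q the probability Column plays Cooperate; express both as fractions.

p = 4/5, q = 3/7

Each player's mixing probability is pinned down by making the *other* player indifferent.
Column indifferent between Cooperate and Defect: p·4 + (1−p)·0 = p·3 + (1−p)·4 ⟹ 0 + 4p = 4 + (-1)p ⟹ p = 4/5.
Row indifferent between Cooperate and Defect: q·0 + (1−q)·6 = q·8 + (1−q)·0 ⟹ 6 + (-6)q = 0 + 8q ⟹ q = 3/7.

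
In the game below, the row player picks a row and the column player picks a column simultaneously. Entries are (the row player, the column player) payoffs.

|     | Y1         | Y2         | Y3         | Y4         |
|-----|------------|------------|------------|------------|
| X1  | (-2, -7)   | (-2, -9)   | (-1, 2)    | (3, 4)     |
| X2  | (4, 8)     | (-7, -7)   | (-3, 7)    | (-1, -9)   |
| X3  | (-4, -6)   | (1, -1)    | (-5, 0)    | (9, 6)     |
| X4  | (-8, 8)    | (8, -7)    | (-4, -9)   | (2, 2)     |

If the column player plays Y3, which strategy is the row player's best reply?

With the column player fixed at Y3, the row player's payoffs are: X1 → -1, X2 → -3, X3 → -5, X4 → -4.
The maximum is -1, achieved by X1.

X1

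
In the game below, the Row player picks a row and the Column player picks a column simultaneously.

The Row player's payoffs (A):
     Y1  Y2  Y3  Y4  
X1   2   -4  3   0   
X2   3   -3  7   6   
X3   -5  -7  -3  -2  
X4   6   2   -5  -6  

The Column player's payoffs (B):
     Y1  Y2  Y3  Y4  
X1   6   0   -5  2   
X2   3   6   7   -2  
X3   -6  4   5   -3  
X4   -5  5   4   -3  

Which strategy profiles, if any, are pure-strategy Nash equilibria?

(X2, Y3) and (X4, Y2)

A profile is a Nash equilibrium when each player is best-responding to the other.
The Row player's best responses — vs Y1: X4 (payoff 6); vs Y2: X4 (payoff 2); vs Y3: X2 (payoff 7); vs Y4: X2 (payoff 6).
The Column player's best responses — vs X1: Y1 (payoff 6); vs X2: Y3 (payoff 7); vs X3: Y3 (payoff 5); vs X4: Y2 (payoff 5).
Mutual best responses occur at (X2, Y3) and (X4, Y2); at each, neither player gains by switching.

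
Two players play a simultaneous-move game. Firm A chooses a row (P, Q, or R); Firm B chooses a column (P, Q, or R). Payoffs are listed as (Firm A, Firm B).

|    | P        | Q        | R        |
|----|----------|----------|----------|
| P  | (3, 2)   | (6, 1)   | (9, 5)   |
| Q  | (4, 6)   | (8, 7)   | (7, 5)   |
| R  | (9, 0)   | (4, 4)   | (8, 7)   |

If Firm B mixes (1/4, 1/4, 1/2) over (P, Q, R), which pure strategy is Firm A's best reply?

Compute Firm A's expected payoff from each pure strategy against the given mix.
P: (1/4)·3 + (1/4)·6 + (1/2)·9 = 27/4
Q: (1/4)·4 + (1/4)·8 + (1/2)·7 = 13/2
R: (1/4)·9 + (1/4)·4 + (1/2)·8 = 29/4
Highest expected payoff is 29/4, from R.

R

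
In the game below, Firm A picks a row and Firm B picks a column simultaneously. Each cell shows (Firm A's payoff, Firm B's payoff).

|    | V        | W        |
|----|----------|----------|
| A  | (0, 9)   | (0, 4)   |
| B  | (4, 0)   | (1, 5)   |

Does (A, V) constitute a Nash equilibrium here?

Holding Firm B at V: Firm A gets 0 from A but could get 4 by switching to B. Firm A has a profitable deviation.

No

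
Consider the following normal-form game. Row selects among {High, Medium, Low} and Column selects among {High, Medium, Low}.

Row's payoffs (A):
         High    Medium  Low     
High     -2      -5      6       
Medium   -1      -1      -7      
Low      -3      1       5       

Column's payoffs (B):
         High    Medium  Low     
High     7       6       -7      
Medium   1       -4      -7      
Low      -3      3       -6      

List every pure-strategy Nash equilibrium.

(Medium, High) and (Low, Medium)

Check mutual best responses: a cell is a NE iff neither player can gain by unilaterally deviating.
Row's best responses — vs High: Medium (payoff -1); vs Medium: Low (payoff 1); vs Low: High (payoff 6).
Column's best responses — vs High: High (payoff 7); vs Medium: High (payoff 1); vs Low: Medium (payoff 3).
Mutual best responses occur at (Medium, High) and (Low, Medium); at each, neither player gains by switching.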